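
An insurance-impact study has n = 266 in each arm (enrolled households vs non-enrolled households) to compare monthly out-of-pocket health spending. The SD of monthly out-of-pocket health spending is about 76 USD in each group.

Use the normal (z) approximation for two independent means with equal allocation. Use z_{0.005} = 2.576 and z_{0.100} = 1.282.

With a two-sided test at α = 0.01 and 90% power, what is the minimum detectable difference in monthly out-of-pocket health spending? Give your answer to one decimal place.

δ = (z_{α/2} + z_β) · √((σ₁²+σ₂²)/n)
  = (2.576 + 1.282) · √(11552/266)
  = 3.858 · √43.4286
  = 3.858 · 6.5900
  = 25.4244

Minimum detectable difference ≈ 25.4 USD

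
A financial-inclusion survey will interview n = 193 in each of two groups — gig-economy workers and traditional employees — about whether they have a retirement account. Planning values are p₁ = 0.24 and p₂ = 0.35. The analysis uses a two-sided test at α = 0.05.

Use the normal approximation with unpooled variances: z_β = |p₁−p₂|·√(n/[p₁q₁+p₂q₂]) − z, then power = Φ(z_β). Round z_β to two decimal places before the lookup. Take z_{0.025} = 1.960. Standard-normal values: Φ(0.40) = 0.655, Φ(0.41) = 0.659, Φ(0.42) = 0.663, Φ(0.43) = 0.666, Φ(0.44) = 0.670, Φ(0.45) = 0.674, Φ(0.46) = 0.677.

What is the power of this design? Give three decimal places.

Power ≈ 0.666

z_β = |p₁−p₂|·√(n/[p₁q₁+p₂q₂]) − z_{α/2}
    = 0.11 · √(193/0.4099) − 1.960
    = 0.11 · 21.6990 − 1.960
    = 2.3869 − 1.960 = 0.4269 → 0.43
Power = Φ(0.43) = 0.666.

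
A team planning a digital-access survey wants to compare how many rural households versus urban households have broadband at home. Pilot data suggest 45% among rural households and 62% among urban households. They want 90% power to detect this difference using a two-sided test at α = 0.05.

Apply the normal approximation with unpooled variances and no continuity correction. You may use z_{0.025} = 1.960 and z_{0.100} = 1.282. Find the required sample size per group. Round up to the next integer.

n = 176 per group

n = (z_{α/2} + z_β)² · [p₁(1−p₁) + p₂(1−p₂)] / (p₁ − p₂)²
  = (1.960 + 1.282)² · (0.45·0.55 + 0.62·0.38) / (-0.17)²
  = (3.242)² · (0.2475 + 0.2356) / 0.0289
  = 10.5106 · 0.4831 / 0.0289
  = 175.70
Round up → n = 176 per group.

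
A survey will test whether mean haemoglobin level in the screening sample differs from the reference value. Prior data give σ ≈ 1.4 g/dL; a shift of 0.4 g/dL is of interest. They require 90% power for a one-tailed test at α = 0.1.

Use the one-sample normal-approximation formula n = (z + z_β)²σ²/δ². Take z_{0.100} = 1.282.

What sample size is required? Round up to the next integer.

n = (z_α + z_β)² · σ² / δ²
  = (1.282 + 1.282)² · 1.4² / 0.4²
  = 6.5741 · 1.96 / 0.16
  = 80.53
Round up → n = 81.

n = 81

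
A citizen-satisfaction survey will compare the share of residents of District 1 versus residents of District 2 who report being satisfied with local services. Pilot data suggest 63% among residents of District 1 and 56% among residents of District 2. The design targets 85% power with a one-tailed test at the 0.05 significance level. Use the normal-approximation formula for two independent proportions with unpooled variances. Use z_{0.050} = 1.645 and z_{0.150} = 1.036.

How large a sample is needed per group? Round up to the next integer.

n = 704 per group

n = (z_α + z_β)² · [p₁(1−p₁) + p₂(1−p₂)] / (p₁ − p₂)²
  = (1.645 + 1.036)² · (0.63·0.37 + 0.56·0.44) / (0.07)²
  = (2.681)² · (0.2331 + 0.2464) / 0.0049
  = 7.1878 · 0.4795 / 0.0049
  = 703.37
Round up → n = 704 per group.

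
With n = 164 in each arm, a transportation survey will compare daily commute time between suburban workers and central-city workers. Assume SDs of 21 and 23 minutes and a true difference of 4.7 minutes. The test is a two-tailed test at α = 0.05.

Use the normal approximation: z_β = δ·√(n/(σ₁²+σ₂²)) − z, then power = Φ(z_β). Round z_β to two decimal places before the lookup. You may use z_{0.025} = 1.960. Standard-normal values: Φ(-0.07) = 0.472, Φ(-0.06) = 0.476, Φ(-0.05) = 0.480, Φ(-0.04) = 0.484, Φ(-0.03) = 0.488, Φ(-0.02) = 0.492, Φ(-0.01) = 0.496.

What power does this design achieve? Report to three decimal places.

z_β = δ·√(n/(σ₁²+σ₂²)) − z_{α/2}
    = 4.7 · √(164/970) − 1.960
    = 4.7 · 0.41118 − 1.960
    = 1.9326 − 1.960 = -0.0274 → -0.03
Power = Φ(-0.03) = 0.488.

Power ≈ 0.488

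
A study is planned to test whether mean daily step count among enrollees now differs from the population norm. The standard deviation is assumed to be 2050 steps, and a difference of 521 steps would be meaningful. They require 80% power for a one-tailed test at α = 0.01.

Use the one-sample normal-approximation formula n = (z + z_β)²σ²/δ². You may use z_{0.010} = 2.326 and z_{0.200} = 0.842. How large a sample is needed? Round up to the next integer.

n = 156

n = (z_α + z_β)² · σ² / δ²
  = (2.326 + 0.842)² · 2050² / 521²
  = 10.0362 · 4202500 / 271441
  = 155.38
Round up → n = 156.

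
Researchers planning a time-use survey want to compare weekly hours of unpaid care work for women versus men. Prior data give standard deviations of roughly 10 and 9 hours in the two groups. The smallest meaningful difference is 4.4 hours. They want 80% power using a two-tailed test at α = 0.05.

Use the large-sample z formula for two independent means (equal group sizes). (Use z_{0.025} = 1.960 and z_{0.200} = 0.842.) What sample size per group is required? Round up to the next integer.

n = (z_{α/2} + z_β)² · (σ₁² + σ₂²) / δ²
  = (1.960 + 0.842)² · (10² + 9² = 181) / 4.4²
  = 7.8512 · 181 / 19.36
  = 73.40
Round up → n = 74 per group.

n = 74 per group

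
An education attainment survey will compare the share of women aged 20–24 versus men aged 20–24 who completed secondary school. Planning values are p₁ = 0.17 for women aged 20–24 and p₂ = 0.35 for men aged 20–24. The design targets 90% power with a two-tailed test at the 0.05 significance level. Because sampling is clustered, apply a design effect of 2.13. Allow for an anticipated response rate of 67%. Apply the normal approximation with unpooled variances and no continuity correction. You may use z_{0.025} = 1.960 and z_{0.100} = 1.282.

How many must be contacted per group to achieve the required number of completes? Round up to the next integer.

n = 381 per group

n = (z_{α/2} + z_β)² · [p₁(1−p₁) + p₂(1−p₂)] / (p₁ − p₂)²
  = (1.960 + 1.282)² · (0.17·0.83 + 0.35·0.65) / (-0.18)²
  = (3.242)² · (0.1411 + 0.2275) / 0.0324
  = 10.5106 · 0.3686 / 0.0324
  = 119.57
Design effect: 2.13 × 119.57 = 254.69.
Adjust for 67% response: 254.69 / 0.67 = 380.14.
Round up → n = 381 per group.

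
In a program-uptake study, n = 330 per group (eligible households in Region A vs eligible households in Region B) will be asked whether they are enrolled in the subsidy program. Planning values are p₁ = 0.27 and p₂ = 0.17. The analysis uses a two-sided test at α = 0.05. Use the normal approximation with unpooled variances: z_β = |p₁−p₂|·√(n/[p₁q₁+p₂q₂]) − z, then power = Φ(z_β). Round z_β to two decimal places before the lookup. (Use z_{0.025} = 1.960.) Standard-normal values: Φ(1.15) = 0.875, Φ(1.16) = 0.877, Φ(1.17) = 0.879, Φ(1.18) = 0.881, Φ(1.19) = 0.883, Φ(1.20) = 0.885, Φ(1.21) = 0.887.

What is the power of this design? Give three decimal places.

z_β = |p₁−p₂|·√(n/[p₁q₁+p₂q₂]) − z_{α/2}
    = 0.10 · √(330/0.3382) − 1.960
    = 0.10 · 31.2371 − 1.960
    = 3.1237 − 1.960 = 1.1637 → 1.16
Power = Φ(1.16) = 0.877.

Power ≈ 0.877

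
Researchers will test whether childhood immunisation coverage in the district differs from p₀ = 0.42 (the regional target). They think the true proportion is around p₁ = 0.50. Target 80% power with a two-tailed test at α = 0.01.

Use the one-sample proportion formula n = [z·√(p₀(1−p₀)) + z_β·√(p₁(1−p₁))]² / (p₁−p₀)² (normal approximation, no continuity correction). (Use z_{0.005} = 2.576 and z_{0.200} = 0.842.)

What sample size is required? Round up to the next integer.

n = [z_{α/2}·√(p₀q₀) + z_β·√(p₁q₁)]² / (p₁ − p₀)²
  = [2.576·√(0.42·0.58) + 0.842·√(0.50·0.50)]² / (0.08)²
  = [2.576·0.4936 + 0.842·0.5000]² / 0.0064
  = [1.6924]² / 0.0064
  = 447.54
Round up → n = 448.

n = 448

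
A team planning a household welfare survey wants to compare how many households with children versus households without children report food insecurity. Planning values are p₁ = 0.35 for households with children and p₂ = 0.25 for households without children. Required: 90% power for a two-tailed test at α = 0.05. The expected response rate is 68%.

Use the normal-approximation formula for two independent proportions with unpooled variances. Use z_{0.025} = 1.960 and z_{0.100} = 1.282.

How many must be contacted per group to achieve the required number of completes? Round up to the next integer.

n = (z_{α/2} + z_β)² · [p₁(1−p₁) + p₂(1−p₂)] / (p₁ − p₂)²
  = (1.960 + 1.282)² · (0.35·0.65 + 0.25·0.75) / (0.10)²
  = (3.242)² · (0.2275 + 0.1875) / 0.0100
  = 10.5106 · 0.4150 / 0.0100
  = 436.19
Adjust for 68% response: 436.19 / 0.68 = 641.45.
Round up → n = 642 per group.

n = 642 per group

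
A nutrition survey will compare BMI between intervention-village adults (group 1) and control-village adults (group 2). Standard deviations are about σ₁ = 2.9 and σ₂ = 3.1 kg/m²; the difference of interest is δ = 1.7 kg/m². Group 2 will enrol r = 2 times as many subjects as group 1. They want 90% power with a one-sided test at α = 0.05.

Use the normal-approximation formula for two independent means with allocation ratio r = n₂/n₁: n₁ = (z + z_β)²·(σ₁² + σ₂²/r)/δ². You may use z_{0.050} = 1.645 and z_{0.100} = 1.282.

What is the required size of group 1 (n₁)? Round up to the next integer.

n₁ = (z_α + z_β)² · (σ₁² + σ₂²/r) / δ²
   = (1.645 + 1.282)² · (2.9² + 3.1²/2) / 1.7²
   = 8.5673 · (8.41 + 4.805) / 2.89
   = 8.5673 · 13.215 / 2.89
   = 39.18
Round up → n₁ = 40; n₂ = r·n₁ = 2 × 40 = 80.

n₁ = 40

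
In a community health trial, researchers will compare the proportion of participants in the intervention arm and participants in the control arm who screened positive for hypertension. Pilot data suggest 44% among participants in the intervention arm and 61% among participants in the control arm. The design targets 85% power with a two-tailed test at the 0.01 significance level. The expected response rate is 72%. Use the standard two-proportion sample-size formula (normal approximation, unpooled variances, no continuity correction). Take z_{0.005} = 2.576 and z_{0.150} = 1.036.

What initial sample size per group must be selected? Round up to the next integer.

n = 304 per group

n = (z_{α/2} + z_β)² · [p₁(1−p₁) + p₂(1−p₂)] / (p₁ − p₂)²
  = (2.576 + 1.036)² · (0.44·0.56 + 0.61·0.39) / (-0.17)²
  = (3.612)² · (0.2464 + 0.2379) / 0.0289
  = 13.0465 · 0.4843 / 0.0289
  = 218.63
Adjust for 72% response: 218.63 / 0.72 = 303.65.
Round up → n = 304 per group.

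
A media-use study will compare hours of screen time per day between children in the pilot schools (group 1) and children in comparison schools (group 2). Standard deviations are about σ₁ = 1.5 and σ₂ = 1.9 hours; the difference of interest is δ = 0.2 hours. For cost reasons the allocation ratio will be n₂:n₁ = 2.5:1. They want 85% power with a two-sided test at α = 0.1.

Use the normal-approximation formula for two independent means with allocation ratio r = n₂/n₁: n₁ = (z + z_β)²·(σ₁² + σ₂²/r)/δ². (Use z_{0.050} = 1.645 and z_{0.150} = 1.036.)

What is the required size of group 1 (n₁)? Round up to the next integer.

n₁ = 664

n₁ = (z_{α/2} + z_β)² · (σ₁² + σ₂²/r) / δ²
   = (1.645 + 1.036)² · (1.5² + 1.9²/2.5) / 0.2²
   = 7.1878 · (2.25 + 1.444) / 0.04
   = 7.1878 · 3.694 / 0.04
   = 663.79
Round up → n₁ = 664; n₂ = r·n₁ = 2.5 × 664 = 1660.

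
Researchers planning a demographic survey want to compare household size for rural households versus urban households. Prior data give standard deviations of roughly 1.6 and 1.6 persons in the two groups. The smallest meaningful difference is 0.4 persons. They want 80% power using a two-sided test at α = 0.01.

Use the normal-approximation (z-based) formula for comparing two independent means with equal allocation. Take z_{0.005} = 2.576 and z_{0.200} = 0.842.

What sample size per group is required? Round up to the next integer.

n = (z_{α/2} + z_β)² · (σ₁² + σ₂²) / δ²
  = (2.576 + 0.842)² · (1.6² + 1.6² = 5.12) / 0.4²
  = 11.6827 · 5.12 / 0.16
  = 373.85
Round up → n = 374 per group.

n = 374 per group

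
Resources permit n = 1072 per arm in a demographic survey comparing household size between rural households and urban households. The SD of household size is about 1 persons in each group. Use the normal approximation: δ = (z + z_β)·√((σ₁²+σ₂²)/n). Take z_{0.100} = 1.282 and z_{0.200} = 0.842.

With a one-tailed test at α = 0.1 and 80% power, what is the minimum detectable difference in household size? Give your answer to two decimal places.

Minimum detectable difference ≈ 0.09 persons

δ = (z_α + z_β) · √((σ₁²+σ₂²)/n)
  = (1.282 + 0.842) · √(2/1072)
  = 2.124 · √0.00187
  = 2.124 · 0.0432
  = 0.0917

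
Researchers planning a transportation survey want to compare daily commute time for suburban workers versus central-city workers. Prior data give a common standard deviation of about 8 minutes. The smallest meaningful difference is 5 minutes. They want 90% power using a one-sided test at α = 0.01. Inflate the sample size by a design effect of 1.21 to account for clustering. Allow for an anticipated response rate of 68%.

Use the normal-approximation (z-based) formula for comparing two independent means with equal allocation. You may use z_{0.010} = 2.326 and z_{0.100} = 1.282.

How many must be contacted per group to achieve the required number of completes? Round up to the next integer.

n = (z_α + z_β)² · (σ₁² + σ₂²) / δ²
  = (2.326 + 1.282)² · (2·8² = 128) / 5²
  = 13.0177 · 128 / 25
  = 66.65
Design effect: 1.21 × 66.65 = 80.65.
Adjust for 68% response: 80.65 / 0.68 = 118.60.
Round up → n = 119 per group.

n = 119 per group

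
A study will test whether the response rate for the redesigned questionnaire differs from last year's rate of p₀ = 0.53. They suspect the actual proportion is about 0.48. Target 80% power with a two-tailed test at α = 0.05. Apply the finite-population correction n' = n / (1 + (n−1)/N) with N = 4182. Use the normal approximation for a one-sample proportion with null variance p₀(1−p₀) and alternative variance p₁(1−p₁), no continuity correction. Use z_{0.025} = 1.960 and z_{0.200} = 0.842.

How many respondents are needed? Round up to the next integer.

n = 660

n = [z_{α/2}·√(p₀q₀) + z_β·√(p₁q₁)]² / (p₁ − p₀)²
  = [1.960·√(0.53·0.47) + 0.842·√(0.48·0.52)]² / (-0.05)²
  = [1.960·0.4991 + 0.842·0.4996]² / 0.0025
  = [1.3989]² / 0.0025
  = 782.77
Finite-population correction (N = 4182): 782.77 / (1 + (782.77 − 1)/4182) = 659.48.
Round up → n = 660.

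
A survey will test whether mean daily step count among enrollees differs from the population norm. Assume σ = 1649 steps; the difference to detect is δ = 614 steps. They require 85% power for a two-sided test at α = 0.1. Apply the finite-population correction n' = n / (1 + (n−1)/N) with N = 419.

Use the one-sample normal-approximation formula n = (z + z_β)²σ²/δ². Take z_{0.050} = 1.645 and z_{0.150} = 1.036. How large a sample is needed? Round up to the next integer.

n = 47

n = (z_{α/2} + z_β)² · σ² / δ²
  = (1.645 + 1.036)² · 1649² / 614²
  = 7.1878 · 2719201 / 376996
  = 51.84
Finite-population correction (N = 419): 51.84 / (1 + (51.84 − 1)/419) = 46.23.
Round up → n = 47.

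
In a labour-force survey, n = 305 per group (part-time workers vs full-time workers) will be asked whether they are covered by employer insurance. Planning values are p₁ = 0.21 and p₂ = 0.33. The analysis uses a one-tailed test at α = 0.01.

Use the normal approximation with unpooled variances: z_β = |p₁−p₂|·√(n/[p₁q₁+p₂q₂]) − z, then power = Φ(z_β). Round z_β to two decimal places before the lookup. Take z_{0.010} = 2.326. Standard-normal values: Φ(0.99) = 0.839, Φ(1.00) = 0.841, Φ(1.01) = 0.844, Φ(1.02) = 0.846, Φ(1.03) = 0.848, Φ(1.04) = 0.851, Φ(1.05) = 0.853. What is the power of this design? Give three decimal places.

Power ≈ 0.851

z_β = |p₁−p₂|·√(n/[p₁q₁+p₂q₂]) − z_α
    = 0.12 · √(305/0.3870) − 2.326
    = 0.12 · 28.0734 − 2.326
    = 3.3688 − 2.326 = 1.0428 → 1.04
Power = Φ(1.04) = 0.851.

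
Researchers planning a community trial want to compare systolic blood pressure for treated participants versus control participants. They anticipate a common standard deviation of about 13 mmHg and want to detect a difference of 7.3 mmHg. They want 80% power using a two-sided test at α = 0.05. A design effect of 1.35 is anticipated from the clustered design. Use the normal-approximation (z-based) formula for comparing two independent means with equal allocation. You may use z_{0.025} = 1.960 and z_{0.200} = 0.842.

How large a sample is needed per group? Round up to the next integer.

n = (z_{α/2} + z_β)² · (σ₁² + σ₂²) / δ²
  = (1.960 + 0.842)² · (2·13² = 338) / 7.3²
  = 7.8512 · 338 / 53.29
  = 49.80
Design effect: 1.35 × 49.80 = 67.23.
Round up → n = 68 per group.

n = 68 per group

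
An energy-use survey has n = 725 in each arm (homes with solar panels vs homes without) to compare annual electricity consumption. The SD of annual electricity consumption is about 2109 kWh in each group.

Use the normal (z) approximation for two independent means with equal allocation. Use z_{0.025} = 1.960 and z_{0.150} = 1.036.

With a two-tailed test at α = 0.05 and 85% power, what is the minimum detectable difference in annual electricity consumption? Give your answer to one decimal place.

δ = (z_{α/2} + z_β) · √((σ₁²+σ₂²)/n)
  = (1.960 + 1.036) · √(8895762/725)
  = 2.996 · √12270.0
  = 2.996 · 110.7701
  = 331.8672

Minimum detectable difference ≈ 331.9 kWh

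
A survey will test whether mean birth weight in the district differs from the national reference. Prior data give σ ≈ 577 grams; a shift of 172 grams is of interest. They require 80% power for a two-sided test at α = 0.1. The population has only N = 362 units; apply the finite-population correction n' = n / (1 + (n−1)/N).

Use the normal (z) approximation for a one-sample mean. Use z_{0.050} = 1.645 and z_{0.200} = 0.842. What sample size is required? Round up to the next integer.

n = 59

n = (z_{α/2} + z_β)² · σ² / δ²
  = (1.645 + 0.842)² · 577² / 172²
  = 6.1852 · 332929 / 29584
  = 69.61
Finite-population correction (N = 362): 69.61 / (1 + (69.61 − 1)/362) = 58.52.
Round up → n = 59.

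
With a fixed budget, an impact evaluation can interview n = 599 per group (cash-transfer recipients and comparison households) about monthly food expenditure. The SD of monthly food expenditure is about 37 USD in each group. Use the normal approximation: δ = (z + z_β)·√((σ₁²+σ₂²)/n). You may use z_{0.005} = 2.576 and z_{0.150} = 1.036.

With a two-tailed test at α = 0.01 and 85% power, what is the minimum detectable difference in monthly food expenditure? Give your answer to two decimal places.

Minimum detectable difference ≈ 7.72 USD

δ = (z_{α/2} + z_β) · √((σ₁²+σ₂²)/n)
  = (2.576 + 1.036) · √(2738/599)
  = 3.612 · √4.571
  = 3.612 · 2.1380
  = 7.7224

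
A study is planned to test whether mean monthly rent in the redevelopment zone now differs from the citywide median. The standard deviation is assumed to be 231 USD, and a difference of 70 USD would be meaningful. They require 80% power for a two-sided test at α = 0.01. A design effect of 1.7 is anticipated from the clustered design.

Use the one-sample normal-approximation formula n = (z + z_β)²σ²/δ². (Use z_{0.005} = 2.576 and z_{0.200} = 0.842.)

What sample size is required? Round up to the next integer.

n = 217

n = (z_{α/2} + z_β)² · σ² / δ²
  = (2.576 + 0.842)² · 231² / 70²
  = 11.6827 · 53361 / 4900
  = 127.22
Design effect: 1.7 × 127.22 = 216.28.
Round up → n = 217.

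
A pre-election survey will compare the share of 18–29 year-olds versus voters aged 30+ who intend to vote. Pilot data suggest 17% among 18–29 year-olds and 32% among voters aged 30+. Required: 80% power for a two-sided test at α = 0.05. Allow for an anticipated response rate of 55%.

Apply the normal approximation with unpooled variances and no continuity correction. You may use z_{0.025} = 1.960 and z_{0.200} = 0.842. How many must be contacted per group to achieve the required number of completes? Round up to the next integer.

n = (z_{α/2} + z_β)² · [p₁(1−p₁) + p₂(1−p₂)] / (p₁ − p₂)²
  = (1.960 + 0.842)² · (0.17·0.83 + 0.32·0.68) / (-0.15)²
  = (2.802)² · (0.1411 + 0.2176) / 0.0225
  = 7.8512 · 0.3587 / 0.0225
  = 125.17
Adjust for 55% response: 125.17 / 0.55 = 227.57.
Round up → n = 228 per group.

n = 228 per group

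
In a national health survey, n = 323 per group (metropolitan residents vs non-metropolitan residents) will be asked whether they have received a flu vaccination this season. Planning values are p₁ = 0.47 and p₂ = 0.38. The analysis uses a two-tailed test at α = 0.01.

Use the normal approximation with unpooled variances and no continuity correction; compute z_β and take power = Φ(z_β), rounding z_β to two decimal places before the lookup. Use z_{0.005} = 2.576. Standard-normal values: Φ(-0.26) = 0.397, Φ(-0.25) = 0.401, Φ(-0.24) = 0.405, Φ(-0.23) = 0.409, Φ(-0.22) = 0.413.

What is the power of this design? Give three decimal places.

z_β = |p₁−p₂|·√(n/[p₁q₁+p₂q₂]) − z_{α/2}
    = 0.09 · √(323/0.4847) − 2.576
    = 0.09 · 25.8146 − 2.576
    = 2.3233 − 2.576 = -0.2527 → -0.25
Power = Φ(-0.25) = 0.401.

Power ≈ 0.401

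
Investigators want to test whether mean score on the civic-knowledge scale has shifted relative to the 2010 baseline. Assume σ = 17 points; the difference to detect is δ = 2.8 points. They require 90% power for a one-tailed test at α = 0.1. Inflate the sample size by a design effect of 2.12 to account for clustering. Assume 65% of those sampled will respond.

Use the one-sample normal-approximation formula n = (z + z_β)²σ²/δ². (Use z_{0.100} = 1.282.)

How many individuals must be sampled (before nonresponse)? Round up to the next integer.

n = (z_α + z_β)² · σ² / δ²
  = (1.282 + 1.282)² · 17² / 2.8²
  = 6.5741 · 289 / 7.84
  = 242.34
Design effect: 2.12 × 242.34 = 513.75.
Adjust for 65% response: 513.75 / 0.65 = 790.39.
Round up → n = 791.

n = 791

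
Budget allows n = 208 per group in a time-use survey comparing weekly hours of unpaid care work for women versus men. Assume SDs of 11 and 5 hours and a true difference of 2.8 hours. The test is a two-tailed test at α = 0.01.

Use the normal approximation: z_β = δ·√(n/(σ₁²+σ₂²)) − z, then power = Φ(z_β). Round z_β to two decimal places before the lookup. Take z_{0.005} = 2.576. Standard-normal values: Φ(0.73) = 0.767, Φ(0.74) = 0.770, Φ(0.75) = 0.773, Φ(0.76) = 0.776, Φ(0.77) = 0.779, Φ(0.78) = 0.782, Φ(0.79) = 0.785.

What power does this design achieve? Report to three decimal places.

Power ≈ 0.779

z_β = δ·√(n/(σ₁²+σ₂²)) − z_{α/2}
    = 2.8 · √(208/146) − 2.576
    = 2.8 · 1.19359 − 2.576
    = 3.3421 − 2.576 = 0.7661 → 0.77
Power = Φ(0.77) = 0.779.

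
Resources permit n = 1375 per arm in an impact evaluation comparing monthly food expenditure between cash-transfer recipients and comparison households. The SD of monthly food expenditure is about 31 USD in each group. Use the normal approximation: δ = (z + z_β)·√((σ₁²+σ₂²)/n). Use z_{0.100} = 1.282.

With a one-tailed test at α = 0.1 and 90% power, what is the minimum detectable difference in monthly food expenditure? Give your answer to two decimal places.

δ = (z_α + z_β) · √((σ₁²+σ₂²)/n)
  = (1.282 + 1.282) · √(1922/1375)
  = 2.564 · √1.3978
  = 2.564 · 1.1823
  = 3.0314

Minimum detectable difference ≈ 3.03 USD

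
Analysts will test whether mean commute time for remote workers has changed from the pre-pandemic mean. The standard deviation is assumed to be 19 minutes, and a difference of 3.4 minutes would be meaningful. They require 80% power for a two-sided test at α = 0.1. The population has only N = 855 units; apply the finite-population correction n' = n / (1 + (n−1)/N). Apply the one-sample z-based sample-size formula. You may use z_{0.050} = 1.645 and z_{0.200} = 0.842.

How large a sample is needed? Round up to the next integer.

n = (z_{α/2} + z_β)² · σ² / δ²
  = (1.645 + 0.842)² · 19² / 3.4²
  = 6.1852 · 361 / 11.56
  = 193.15
Finite-population correction (N = 855): 193.15 / (1 + (193.15 − 1)/855) = 157.71.
Round up → n = 158.

n = 158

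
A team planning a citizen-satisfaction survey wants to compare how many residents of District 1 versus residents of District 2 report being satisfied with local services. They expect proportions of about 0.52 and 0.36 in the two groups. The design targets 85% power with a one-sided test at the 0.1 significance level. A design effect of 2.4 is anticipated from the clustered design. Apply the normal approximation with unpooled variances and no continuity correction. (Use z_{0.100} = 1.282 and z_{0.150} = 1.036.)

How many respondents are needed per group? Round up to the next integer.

n = (z_α + z_β)² · [p₁(1−p₁) + p₂(1−p₂)] / (p₁ − p₂)²
  = (1.282 + 1.036)² · (0.52·0.48 + 0.36·0.64) / (0.16)²
  = (2.318)² · (0.2496 + 0.2304) / 0.0256
  = 5.3731 · 0.4800 / 0.0256
  = 100.75
Design effect: 2.4 × 100.75 = 241.79.
Round up → n = 242 per group.

n = 242 per group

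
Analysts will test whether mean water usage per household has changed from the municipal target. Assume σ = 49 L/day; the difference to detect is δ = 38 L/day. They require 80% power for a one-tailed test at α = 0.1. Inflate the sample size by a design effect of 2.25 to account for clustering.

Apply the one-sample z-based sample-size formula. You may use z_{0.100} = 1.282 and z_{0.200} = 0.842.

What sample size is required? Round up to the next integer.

n = (z_α + z_β)² · σ² / δ²
  = (1.282 + 0.842)² · 49² / 38²
  = 4.5114 · 2401 / 1444
  = 7.50
Design effect: 2.25 × 7.50 = 16.88.
Round up → n = 17.

n = 17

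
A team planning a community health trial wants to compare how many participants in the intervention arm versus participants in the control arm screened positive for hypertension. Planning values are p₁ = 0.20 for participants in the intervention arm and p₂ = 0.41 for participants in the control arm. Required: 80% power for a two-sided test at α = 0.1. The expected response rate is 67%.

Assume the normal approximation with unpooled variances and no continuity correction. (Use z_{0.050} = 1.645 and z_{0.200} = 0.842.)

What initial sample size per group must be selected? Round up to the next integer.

n = 85 per group

n = (z_{α/2} + z_β)² · [p₁(1−p₁) + p₂(1−p₂)] / (p₁ − p₂)²
  = (1.645 + 0.842)² · (0.20·0.80 + 0.41·0.59) / (-0.21)²
  = (2.487)² · (0.1600 + 0.2419) / 0.0441
  = 6.1852 · 0.4019 / 0.0441
  = 56.37
Adjust for 67% response: 56.37 / 0.67 = 84.13.
Round up → n = 85 per group.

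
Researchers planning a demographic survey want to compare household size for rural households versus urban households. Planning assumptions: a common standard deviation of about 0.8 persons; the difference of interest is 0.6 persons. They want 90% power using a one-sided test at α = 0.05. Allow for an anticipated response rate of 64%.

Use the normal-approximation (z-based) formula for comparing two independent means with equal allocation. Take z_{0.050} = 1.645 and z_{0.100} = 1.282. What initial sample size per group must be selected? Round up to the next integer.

n = 48 per group

n = (z_α + z_β)² · (σ₁² + σ₂²) / δ²
  = (1.645 + 1.282)² · (2·0.8² = 1.28) / 0.6²
  = 8.5673 · 1.28 / 0.36
  = 30.46
Adjust for 64% response: 30.46 / 0.64 = 47.60.
Round up → n = 48 per group.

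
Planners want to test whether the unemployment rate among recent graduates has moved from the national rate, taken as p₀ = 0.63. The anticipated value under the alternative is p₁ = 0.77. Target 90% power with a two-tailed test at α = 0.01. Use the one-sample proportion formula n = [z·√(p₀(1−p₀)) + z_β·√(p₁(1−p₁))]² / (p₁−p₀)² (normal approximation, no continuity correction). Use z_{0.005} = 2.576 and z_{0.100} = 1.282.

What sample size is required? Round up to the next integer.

n = [z_{α/2}·√(p₀q₀) + z_β·√(p₁q₁)]² / (p₁ − p₀)²
  = [2.576·√(0.63·0.37) + 1.282·√(0.77·0.23)]² / (0.14)²
  = [2.576·0.4828 + 1.282·0.4208]² / 0.0196
  = [1.7832]² / 0.0196
  = 162.24
Round up → n = 163.

n = 163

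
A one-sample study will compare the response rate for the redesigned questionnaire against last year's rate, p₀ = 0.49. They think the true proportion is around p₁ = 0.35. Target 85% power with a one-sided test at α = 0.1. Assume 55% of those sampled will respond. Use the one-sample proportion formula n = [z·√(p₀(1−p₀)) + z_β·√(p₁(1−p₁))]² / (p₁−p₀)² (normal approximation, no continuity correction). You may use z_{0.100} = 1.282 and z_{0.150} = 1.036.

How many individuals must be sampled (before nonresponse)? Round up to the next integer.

n = [z_α·√(p₀q₀) + z_β·√(p₁q₁)]² / (p₁ − p₀)²
  = [1.282·√(0.49·0.51) + 1.036·√(0.35·0.65)]² / (-0.14)²
  = [1.282·0.4999 + 1.036·0.4770]² / 0.0196
  = [1.1350]² / 0.0196
  = 65.73
Adjust for 55% response: 65.73 / 0.55 = 119.50.
Round up → n = 120.

n = 120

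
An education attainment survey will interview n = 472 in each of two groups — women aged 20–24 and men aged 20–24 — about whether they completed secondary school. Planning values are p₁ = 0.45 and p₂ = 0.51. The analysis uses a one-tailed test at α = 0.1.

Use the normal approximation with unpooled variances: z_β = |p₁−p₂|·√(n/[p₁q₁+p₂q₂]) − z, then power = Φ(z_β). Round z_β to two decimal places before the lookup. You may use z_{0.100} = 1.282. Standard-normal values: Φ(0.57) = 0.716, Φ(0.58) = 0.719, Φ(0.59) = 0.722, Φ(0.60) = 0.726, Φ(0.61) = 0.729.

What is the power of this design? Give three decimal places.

z_β = |p₁−p₂|·√(n/[p₁q₁+p₂q₂]) − z_α
    = 0.06 · √(472/0.4974) − 1.282
    = 0.06 · 30.8048 − 1.282
    = 1.8483 − 1.282 = 0.5663 → 0.57
Power = Φ(0.57) = 0.716.

Power ≈ 0.716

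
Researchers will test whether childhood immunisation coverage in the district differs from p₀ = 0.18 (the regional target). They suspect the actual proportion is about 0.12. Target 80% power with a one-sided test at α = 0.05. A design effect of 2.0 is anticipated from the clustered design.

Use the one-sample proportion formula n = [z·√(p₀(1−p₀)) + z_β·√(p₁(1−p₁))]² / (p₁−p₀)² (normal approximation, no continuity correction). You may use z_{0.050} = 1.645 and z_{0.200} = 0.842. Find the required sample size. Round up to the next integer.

n = 456

n = [z_α·√(p₀q₀) + z_β·√(p₁q₁)]² / (p₁ − p₀)²
  = [1.645·√(0.18·0.82) + 0.842·√(0.12·0.88)]² / (-0.06)²
  = [1.645·0.3842 + 0.842·0.3250]² / 0.0036
  = [0.9056]² / 0.0036
  = 227.81
Design effect: 2.0 × 227.81 = 455.62.
Round up → n = 456.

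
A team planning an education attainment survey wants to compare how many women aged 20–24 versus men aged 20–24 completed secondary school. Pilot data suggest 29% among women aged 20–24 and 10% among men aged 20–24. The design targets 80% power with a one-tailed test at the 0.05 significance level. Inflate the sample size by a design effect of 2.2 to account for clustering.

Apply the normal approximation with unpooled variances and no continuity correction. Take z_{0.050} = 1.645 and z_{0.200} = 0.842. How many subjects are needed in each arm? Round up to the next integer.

n = 112 per group

n = (z_α + z_β)² · [p₁(1−p₁) + p₂(1−p₂)] / (p₁ − p₂)²
  = (1.645 + 0.842)² · (0.29·0.71 + 0.10·0.90) / (0.19)²
  = (2.487)² · (0.2059 + 0.0900) / 0.0361
  = 6.1852 · 0.2959 / 0.0361
  = 50.70
Design effect: 2.2 × 50.70 = 111.54.
Round up → n = 112 per group.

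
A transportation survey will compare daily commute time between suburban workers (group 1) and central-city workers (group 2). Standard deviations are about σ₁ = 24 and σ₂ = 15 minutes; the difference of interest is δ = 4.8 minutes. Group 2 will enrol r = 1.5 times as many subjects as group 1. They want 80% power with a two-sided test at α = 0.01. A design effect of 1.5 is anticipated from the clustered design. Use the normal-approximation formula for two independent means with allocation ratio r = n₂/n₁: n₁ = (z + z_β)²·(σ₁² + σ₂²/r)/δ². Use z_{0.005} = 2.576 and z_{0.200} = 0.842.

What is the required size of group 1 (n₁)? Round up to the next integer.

n₁ = (z_{α/2} + z_β)² · (σ₁² + σ₂²/r) / δ²
   = (2.576 + 0.842)² · (24² + 15²/1.5) / 4.8²
   = 11.6827 · (576 + 150) / 23.04
   = 11.6827 · 726 / 23.04
   = 368.13
Design effect: 1.5 × 368.13 = 552.19.
Round up → n₁ = 553; n₂ = r·n₁ = 1.5 × 553 = 830.

n₁ = 553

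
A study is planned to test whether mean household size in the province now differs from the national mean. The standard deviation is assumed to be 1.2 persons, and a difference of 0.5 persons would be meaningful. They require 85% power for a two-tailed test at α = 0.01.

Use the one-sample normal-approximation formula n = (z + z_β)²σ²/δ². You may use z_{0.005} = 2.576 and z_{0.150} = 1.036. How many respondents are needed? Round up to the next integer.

n = (z_{α/2} + z_β)² · σ² / δ²
  = (2.576 + 1.036)² · 1.2² / 0.5²
  = 13.0465 · 1.44 / 0.25
  = 75.15
Round up → n = 76.

n = 76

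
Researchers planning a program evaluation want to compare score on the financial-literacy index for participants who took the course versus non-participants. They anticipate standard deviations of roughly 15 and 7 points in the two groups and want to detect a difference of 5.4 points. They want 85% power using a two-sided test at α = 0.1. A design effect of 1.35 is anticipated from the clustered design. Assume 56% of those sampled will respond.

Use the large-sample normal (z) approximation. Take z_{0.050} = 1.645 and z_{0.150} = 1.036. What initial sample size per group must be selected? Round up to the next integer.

n = 163 per group

n = (z_{α/2} + z_β)² · (σ₁² + σ₂²) / δ²
  = (1.645 + 1.036)² · (15² + 7² = 274) / 5.4²
  = 7.1878 · 274 / 29.16
  = 67.54
Design effect: 1.35 × 67.54 = 91.18.
Adjust for 56% response: 91.18 / 0.56 = 162.82.
Round up → n = 163 per group.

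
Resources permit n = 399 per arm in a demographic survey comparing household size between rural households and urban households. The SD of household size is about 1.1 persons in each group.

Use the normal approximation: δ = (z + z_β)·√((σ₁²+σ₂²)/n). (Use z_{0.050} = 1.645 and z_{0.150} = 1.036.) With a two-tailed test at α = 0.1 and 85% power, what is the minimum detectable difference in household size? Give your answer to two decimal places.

Minimum detectable difference ≈ 0.21 persons

δ = (z_{α/2} + z_β) · √((σ₁²+σ₂²)/n)
  = (1.645 + 1.036) · √(2.42/399)
  = 2.681 · √0.00607
  = 2.681 · 0.0779
  = 0.2088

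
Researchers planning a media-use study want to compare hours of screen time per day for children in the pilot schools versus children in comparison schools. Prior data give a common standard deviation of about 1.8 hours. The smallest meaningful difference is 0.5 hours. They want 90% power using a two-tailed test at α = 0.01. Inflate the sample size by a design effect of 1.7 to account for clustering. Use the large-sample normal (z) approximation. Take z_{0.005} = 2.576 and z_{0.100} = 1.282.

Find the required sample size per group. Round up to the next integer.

n = (z_{α/2} + z_β)² · (σ₁² + σ₂²) / δ²
  = (2.576 + 1.282)² · (2·1.8² = 6.48) / 0.5²
  = 14.8842 · 6.48 / 0.25
  = 385.80
Design effect: 1.7 × 385.80 = 655.86.
Round up → n = 656 per group.

n = 656 per group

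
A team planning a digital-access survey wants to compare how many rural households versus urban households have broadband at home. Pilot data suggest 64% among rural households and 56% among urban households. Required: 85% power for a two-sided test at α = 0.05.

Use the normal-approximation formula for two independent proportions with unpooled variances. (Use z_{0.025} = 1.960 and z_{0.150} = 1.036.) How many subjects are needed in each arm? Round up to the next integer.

n = (z_{α/2} + z_β)² · [p₁(1−p₁) + p₂(1−p₂)] / (p₁ − p₂)²
  = (1.960 + 1.036)² · (0.64·0.36 + 0.56·0.44) / (0.08)²
  = (2.996)² · (0.2304 + 0.2464) / 0.0064
  = 8.9760 · 0.4768 / 0.0064
  = 668.71
Round up → n = 669 per group.

n = 669 per group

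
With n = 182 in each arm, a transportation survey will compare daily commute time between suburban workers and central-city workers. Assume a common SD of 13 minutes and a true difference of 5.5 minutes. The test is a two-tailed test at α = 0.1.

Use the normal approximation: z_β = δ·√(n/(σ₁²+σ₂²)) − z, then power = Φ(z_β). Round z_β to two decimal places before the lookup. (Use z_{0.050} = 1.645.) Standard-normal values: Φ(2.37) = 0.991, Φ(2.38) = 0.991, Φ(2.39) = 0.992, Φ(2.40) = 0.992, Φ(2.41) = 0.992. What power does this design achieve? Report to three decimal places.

z_β = δ·√(n/(σ₁²+σ₂²)) − z_{α/2}
    = 5.5 · √(182/338) − 1.645
    = 5.5 · 0.73380 − 1.645
    = 4.0359 − 1.645 = 2.3909 → 2.39
Power = Φ(2.39) = 0.992.

Power ≈ 0.992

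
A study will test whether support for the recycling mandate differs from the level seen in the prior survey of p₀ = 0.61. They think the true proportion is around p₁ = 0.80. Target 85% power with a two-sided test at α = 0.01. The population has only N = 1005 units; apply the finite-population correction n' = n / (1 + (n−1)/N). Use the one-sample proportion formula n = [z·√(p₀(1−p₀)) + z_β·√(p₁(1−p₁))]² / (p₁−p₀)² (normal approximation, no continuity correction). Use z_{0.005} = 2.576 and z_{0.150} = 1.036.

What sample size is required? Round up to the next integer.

n = 72

n = [z_{α/2}·√(p₀q₀) + z_β·√(p₁q₁)]² / (p₁ − p₀)²
  = [2.576·√(0.61·0.39) + 1.036·√(0.80·0.20)]² / (0.19)²
  = [2.576·0.4877 + 1.036·0.4000]² / 0.0361
  = [1.6708]² / 0.0361
  = 77.33
Finite-population correction (N = 1005): 77.33 / (1 + (77.33 − 1)/1005) = 71.87.
Round up → n = 72.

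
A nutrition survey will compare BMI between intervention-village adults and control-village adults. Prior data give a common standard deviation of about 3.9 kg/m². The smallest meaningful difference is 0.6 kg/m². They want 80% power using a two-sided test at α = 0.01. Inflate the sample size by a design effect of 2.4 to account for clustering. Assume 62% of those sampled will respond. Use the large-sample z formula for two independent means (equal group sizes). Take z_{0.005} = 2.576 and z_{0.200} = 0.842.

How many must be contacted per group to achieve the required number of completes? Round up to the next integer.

n = (z_{α/2} + z_β)² · (σ₁² + σ₂²) / δ²
  = (2.576 + 0.842)² · (2·3.9² = 30.42) / 0.6²
  = 11.6827 · 30.42 / 0.36
  = 987.19
Design effect: 2.4 × 987.19 = 2369.26.
Adjust for 62% response: 2369.26 / 0.62 = 3821.38.
Round up → n = 3822 per group.

n = 3822 per group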